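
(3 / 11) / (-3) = -1 / 11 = -0.09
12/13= 0.92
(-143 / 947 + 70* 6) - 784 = -344851 / 947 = -364.15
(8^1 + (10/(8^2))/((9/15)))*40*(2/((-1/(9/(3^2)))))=-3965/6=-660.83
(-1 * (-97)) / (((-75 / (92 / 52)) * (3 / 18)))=-4462 / 325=-13.73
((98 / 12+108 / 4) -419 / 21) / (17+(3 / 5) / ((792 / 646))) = 70290 / 80801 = 0.87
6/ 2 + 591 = 594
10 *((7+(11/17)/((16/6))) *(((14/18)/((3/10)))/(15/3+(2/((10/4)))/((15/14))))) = 4309375/131886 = 32.67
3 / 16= 0.19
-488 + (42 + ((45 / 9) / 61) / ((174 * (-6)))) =-446.00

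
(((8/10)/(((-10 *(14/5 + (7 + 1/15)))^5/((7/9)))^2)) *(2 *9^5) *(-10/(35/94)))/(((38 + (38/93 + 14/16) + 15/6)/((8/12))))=-62719072497/223922599471692302610595840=-0.00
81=81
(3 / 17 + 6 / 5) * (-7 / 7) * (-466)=54522 / 85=641.44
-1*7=-7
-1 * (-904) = 904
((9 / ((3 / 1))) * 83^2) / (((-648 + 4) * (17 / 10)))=-103335 / 5474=-18.88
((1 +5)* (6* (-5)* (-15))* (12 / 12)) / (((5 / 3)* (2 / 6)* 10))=486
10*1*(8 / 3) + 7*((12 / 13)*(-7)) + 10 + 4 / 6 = -308 / 39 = -7.90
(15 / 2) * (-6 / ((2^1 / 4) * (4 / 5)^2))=-1125 / 8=-140.62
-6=-6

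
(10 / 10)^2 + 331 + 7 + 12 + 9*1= 360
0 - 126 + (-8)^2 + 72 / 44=-60.36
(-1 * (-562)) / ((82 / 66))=18546 / 41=452.34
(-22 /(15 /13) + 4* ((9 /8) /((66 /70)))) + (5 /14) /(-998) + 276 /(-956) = -8035026313 /550985820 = -14.58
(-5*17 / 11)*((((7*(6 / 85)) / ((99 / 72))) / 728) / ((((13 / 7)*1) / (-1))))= 42 / 20449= 0.00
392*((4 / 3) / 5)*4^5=107042.13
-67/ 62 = -1.08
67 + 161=228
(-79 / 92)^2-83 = -696271 / 8464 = -82.26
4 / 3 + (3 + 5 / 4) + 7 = 151 / 12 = 12.58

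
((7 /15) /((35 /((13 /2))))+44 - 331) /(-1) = 43037 /150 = 286.91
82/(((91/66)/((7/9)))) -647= -23429/39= -600.74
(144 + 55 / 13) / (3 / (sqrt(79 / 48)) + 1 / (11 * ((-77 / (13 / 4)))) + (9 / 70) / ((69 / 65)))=-8339410817276 / 2616570518873 + 140412391420224 * sqrt(237) / 34015416745349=60.36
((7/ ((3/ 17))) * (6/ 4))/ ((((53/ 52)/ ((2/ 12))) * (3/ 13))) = 20111/ 477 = 42.16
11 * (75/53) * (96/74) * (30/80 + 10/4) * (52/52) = 113850/1961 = 58.06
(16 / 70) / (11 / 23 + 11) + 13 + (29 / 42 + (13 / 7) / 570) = 300946 / 21945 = 13.71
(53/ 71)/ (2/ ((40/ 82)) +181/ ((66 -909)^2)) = 0.18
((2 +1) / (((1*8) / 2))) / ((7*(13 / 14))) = 0.12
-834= -834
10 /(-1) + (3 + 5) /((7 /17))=9.43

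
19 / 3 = 6.33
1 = 1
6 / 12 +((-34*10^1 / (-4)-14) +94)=331 / 2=165.50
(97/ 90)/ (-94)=-0.01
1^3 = 1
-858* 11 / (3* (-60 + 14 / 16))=2288 / 43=53.21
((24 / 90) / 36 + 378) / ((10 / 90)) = 3402.07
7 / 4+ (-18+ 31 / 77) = -4881 / 308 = -15.85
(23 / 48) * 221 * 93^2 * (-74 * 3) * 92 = -37412399817 / 2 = -18706199908.50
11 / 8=1.38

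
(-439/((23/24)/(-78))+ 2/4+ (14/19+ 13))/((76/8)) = 31241147/8303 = 3762.63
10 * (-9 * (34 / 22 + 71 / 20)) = -10089 / 22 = -458.59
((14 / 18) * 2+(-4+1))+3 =14 / 9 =1.56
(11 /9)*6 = 22 /3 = 7.33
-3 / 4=-0.75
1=1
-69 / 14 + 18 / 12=-24 / 7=-3.43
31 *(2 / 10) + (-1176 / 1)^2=6914911 / 5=1382982.20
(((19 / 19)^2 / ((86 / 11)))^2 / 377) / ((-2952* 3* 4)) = -0.00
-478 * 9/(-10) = 2151/5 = 430.20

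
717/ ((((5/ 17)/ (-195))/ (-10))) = 4753710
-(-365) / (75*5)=73 / 75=0.97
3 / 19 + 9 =174 / 19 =9.16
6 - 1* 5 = 1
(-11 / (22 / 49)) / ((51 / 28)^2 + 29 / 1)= -19208 / 25337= -0.76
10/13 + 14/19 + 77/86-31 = -607491/21242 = -28.60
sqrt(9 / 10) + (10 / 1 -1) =3 * sqrt(10) / 10 + 9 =9.95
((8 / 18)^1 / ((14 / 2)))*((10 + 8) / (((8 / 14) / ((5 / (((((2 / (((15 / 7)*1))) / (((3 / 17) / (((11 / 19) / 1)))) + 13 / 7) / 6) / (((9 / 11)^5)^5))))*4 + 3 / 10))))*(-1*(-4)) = 58901922711927189097794006308292 / 15949228883964853303167622098455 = 3.69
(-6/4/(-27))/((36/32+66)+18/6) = 4/5049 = 0.00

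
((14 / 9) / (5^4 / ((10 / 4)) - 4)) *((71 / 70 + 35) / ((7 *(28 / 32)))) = 10084 / 271215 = 0.04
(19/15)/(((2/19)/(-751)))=-271111/30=-9037.03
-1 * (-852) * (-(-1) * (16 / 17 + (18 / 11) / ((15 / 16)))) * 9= 19262016 / 935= 20601.09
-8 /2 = -4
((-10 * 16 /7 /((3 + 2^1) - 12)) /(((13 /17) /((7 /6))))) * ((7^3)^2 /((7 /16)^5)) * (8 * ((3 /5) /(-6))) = -1140850688 /39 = -29252581.74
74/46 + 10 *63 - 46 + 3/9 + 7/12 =161881/276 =586.53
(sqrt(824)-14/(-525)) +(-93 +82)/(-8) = 841/600 +2*sqrt(206) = 30.11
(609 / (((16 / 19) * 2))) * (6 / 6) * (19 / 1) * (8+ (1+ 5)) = 1538943 / 16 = 96183.94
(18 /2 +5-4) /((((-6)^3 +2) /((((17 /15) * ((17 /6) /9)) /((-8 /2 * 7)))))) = 289 /485352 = 0.00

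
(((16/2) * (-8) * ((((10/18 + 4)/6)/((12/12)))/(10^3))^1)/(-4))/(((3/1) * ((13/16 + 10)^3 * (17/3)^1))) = 167936/297071512875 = 0.00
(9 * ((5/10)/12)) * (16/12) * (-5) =-5/2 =-2.50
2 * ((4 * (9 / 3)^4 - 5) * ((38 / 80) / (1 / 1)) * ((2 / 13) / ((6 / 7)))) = 42427 / 780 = 54.39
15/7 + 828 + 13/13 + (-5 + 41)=6070/7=867.14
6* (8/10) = 24/5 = 4.80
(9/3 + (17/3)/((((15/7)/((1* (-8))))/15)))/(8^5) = -943/98304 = -0.01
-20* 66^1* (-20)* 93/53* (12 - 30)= -44193600/53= -833841.51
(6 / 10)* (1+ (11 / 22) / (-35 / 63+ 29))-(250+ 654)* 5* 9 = -104139237 / 2560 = -40679.39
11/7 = 1.57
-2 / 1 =-2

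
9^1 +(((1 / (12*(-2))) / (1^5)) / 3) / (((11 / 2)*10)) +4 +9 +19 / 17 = 1556263 / 67320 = 23.12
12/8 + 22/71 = 257/142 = 1.81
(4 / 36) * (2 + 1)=1 / 3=0.33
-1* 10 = -10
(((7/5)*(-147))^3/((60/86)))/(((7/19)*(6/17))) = -240201963267/2500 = -96080785.31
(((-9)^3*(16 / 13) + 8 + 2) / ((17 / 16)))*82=-15132608 / 221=-68473.34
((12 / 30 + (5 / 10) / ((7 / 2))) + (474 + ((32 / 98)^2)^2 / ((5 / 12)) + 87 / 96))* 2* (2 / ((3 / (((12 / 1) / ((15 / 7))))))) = 146188094651 / 41177150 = 3550.22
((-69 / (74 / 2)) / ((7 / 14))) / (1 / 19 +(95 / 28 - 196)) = 73416 / 3790243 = 0.02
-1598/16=-799/8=-99.88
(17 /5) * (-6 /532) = -51 /1330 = -0.04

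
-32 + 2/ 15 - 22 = -808/ 15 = -53.87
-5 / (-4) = 5 / 4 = 1.25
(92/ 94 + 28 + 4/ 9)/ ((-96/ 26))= -80899/ 10152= -7.97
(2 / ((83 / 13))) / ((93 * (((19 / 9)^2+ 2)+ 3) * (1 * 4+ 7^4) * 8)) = 27 / 1458479320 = 0.00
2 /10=1 /5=0.20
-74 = -74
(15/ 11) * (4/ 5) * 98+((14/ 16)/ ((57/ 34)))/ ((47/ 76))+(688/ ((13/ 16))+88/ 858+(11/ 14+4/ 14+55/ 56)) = 1080212401/ 1129128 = 956.68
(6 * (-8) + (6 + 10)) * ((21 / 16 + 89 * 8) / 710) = -11413 / 355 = -32.15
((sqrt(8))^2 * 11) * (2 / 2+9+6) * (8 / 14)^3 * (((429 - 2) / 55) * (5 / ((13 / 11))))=5496832 / 637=8629.25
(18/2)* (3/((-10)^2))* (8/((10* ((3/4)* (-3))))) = -12/125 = -0.10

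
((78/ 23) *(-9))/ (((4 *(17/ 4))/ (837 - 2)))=-586170/ 391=-1499.16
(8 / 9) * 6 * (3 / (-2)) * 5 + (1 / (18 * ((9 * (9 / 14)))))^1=-29153 / 729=-39.99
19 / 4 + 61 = 263 / 4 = 65.75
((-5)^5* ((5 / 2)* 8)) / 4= -15625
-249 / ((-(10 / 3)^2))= 2241 / 100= 22.41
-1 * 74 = -74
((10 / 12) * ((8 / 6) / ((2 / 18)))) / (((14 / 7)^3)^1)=5 / 4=1.25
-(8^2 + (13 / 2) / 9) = -1165 / 18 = -64.72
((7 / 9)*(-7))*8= -392 / 9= -43.56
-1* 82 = -82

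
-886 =-886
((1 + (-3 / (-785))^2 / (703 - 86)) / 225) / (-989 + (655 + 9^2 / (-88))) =-33458553392 / 2521339570175625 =-0.00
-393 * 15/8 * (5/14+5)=-442125/112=-3947.54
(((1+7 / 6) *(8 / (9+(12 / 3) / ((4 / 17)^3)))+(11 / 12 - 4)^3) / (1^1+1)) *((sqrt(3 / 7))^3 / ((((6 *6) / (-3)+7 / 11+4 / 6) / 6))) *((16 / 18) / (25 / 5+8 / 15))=1081693415 *sqrt(21) / 13403237736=0.37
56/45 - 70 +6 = -2824/45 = -62.76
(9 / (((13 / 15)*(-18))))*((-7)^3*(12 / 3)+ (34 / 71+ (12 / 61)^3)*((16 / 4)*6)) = 164418841230 / 209503463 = 784.80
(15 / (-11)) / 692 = -15 / 7612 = -0.00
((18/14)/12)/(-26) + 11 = 8005/728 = 11.00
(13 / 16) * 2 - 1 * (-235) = 1893 / 8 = 236.62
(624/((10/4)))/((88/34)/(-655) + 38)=1389648/211543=6.57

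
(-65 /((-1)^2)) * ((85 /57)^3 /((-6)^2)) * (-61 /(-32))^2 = -148535343125 /6826954752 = -21.76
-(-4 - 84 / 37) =232 / 37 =6.27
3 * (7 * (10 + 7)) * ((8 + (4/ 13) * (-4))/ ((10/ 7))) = 109956/ 65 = 1691.63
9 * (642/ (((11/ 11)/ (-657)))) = -3796146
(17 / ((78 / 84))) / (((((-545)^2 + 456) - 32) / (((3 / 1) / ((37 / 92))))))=0.00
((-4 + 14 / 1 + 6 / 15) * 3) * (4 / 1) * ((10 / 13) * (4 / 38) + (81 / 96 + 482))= 11451111 / 190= 60269.01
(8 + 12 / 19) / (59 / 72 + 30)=11808 / 42161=0.28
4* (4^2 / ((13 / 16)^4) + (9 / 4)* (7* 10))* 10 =221877340 / 28561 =7768.54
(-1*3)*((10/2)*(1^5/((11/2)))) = -30/11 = -2.73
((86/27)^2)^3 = 404567235136/387420489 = 1044.26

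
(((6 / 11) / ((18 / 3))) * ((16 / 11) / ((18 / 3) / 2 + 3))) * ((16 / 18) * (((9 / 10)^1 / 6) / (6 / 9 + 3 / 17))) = 272 / 78045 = 0.00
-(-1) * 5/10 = 0.50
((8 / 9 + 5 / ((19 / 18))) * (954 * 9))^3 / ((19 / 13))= 77107973372596.66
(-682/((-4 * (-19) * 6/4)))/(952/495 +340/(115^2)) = -3.07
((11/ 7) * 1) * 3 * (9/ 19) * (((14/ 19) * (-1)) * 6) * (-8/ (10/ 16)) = 228096/ 1805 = 126.37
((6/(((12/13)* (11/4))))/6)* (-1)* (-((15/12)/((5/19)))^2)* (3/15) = 4693/2640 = 1.78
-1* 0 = 0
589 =589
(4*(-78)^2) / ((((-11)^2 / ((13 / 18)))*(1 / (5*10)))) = 878800 / 121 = 7262.81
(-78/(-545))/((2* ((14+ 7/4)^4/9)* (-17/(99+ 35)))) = -445952/5405599395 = -0.00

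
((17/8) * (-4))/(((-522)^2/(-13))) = 221/544968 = 0.00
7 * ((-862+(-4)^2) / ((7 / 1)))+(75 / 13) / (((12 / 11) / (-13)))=-3659 / 4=-914.75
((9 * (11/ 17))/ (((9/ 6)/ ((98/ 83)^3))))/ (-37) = -62118672/ 359654023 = -0.17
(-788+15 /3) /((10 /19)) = -14877 /10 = -1487.70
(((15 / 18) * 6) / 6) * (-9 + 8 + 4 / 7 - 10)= -365 / 42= -8.69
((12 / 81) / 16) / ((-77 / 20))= -5 / 2079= -0.00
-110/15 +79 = 215/3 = 71.67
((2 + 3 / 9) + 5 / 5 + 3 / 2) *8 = 116 / 3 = 38.67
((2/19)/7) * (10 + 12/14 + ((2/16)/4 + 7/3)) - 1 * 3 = -125179/44688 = -2.80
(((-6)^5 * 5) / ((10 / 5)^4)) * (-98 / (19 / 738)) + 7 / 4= 702989413 / 76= 9249860.70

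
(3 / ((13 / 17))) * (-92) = -4692 / 13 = -360.92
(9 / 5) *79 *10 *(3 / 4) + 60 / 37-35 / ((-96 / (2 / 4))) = 7589231 / 7104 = 1068.30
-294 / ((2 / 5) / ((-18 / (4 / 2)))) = 6615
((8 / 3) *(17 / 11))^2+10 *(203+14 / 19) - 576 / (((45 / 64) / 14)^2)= -39020156542 / 172425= -226302.20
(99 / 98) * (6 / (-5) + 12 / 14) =-594 / 1715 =-0.35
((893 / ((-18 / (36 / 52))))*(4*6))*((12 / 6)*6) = -128592 / 13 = -9891.69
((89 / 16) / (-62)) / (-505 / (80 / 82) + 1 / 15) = 1335 / 7701268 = 0.00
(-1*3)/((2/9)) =-27/2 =-13.50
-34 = -34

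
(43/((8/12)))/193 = 129/386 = 0.33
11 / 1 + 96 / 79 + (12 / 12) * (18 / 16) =8431 / 632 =13.34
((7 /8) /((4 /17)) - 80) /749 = -2441 /23968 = -0.10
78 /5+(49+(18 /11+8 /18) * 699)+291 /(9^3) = 20307904 /13365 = 1519.48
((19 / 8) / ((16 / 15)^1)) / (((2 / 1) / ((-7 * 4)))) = -1995 / 64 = -31.17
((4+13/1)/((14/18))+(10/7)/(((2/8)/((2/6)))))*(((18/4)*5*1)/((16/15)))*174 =9767925/112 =87213.62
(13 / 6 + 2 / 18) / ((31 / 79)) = 5.80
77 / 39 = 1.97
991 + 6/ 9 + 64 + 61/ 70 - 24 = 216833/ 210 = 1032.54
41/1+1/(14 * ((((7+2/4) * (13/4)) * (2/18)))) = 18667/455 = 41.03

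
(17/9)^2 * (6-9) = -289/27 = -10.70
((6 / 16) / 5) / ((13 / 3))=9 / 520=0.02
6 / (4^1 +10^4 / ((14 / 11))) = 21 / 27514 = 0.00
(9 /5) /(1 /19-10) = -19 /105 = -0.18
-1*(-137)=137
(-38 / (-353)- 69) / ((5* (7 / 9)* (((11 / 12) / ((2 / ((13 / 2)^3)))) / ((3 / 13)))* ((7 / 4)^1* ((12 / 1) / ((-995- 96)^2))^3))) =-492125039104859119188948 / 27171078935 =-18112090443009.09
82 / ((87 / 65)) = 61.26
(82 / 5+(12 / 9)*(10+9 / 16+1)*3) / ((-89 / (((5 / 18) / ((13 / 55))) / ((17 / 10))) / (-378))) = 7236075 / 39338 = 183.95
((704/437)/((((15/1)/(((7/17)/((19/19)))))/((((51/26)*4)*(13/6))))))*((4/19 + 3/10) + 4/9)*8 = 1399552/243675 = 5.74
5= 5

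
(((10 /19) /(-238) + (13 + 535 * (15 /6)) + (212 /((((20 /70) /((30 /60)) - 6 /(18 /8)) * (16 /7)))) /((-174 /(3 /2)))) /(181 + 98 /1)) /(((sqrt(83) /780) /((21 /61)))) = 4053229131835 * sqrt(83) /258751460176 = 142.71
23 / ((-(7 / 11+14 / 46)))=-5819 / 238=-24.45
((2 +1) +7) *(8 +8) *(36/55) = 1152/11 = 104.73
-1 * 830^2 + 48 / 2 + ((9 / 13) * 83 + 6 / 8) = -35818525 / 52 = -688817.79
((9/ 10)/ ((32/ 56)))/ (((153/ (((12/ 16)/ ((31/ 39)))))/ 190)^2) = 19217835/ 8887328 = 2.16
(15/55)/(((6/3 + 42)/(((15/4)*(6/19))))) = 0.01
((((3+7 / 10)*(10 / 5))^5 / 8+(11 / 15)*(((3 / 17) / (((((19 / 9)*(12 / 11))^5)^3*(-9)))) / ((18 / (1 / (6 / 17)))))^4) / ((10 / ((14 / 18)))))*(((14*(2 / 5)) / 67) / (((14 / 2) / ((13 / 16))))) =14256585658795134991831352057319200410233484507370907420196685090334915346242967037129542655918930028437986743123768093972659 / 6811657951072546512378172175002204304570926107041790163484950461285261633981307288921948269004628428261699816500756480000000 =2.09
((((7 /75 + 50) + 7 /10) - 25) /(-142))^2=0.03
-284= -284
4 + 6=10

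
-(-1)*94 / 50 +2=97 / 25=3.88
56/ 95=0.59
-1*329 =-329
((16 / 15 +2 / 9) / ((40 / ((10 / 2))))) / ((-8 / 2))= -0.04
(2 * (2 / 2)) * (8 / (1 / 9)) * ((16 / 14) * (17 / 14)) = 9792 / 49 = 199.84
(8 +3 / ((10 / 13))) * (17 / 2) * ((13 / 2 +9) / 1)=62713 / 40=1567.82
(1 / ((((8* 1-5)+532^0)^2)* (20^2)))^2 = 1 / 40960000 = 0.00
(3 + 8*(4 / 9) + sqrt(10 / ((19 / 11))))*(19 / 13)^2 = 19*sqrt(2090) / 169 + 21299 / 1521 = 19.14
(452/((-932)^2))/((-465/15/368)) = -10396/1682959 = -0.01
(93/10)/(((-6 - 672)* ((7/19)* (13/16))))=-2356/51415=-0.05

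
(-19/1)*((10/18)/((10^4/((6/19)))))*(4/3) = -1/2250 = -0.00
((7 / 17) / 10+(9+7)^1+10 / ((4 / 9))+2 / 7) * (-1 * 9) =-207918 / 595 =-349.44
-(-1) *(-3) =-3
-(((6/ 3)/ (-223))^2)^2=-0.00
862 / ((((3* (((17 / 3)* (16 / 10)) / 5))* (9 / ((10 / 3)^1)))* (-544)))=-53875 / 499392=-0.11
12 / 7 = 1.71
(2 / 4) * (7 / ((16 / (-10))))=-35 / 16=-2.19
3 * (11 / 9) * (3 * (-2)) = -22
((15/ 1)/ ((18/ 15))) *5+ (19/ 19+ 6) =139/ 2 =69.50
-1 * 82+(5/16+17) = -1035/16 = -64.69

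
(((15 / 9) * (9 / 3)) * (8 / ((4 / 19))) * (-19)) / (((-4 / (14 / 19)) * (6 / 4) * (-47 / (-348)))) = 154280 / 47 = 3282.55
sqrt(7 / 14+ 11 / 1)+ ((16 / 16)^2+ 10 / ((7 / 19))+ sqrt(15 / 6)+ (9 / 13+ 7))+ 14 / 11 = sqrt(10) / 2+ sqrt(46) / 2+ 37145 / 1001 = 42.08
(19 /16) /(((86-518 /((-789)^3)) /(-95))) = -886560169545 /675848647232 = -1.31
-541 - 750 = -1291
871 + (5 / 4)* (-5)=3459 / 4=864.75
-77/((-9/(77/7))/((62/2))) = 26257/9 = 2917.44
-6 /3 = -2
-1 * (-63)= 63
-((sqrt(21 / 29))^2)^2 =-441 / 841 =-0.52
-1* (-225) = 225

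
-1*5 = -5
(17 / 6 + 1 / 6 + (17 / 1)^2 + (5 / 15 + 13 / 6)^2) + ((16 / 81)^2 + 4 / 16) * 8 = 7887953 / 26244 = 300.56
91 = 91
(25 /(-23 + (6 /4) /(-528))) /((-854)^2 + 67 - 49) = -4400 /2952708699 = -0.00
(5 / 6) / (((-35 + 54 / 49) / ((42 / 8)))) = -1715 / 13288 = -0.13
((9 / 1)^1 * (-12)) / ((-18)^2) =-1 / 3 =-0.33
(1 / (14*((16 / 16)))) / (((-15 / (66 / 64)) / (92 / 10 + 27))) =-1991 / 11200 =-0.18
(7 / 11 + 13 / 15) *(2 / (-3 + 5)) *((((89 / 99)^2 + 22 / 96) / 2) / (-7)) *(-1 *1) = 720409 / 6468660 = 0.11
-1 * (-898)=898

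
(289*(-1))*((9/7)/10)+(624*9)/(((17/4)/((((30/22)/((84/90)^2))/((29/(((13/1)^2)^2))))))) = 5413353203439/2657270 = 2037185.99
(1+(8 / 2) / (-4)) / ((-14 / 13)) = 0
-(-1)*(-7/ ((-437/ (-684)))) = -252/ 23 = -10.96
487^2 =237169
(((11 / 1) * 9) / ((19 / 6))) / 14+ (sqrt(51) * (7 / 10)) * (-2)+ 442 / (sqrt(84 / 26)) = 238.14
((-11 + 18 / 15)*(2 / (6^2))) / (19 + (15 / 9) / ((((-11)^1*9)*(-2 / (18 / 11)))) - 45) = 5929 / 282990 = 0.02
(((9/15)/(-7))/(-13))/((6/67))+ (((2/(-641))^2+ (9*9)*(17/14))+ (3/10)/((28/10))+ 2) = 100.54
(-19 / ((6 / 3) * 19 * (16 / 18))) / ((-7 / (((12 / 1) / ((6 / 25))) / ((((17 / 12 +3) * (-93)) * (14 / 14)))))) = -225 / 23002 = -0.01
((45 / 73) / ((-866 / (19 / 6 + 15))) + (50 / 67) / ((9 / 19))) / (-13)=-0.12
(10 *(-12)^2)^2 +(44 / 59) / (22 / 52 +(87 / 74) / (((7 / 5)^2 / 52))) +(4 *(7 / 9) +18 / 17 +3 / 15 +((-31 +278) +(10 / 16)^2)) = 8927466432994193509 / 4304775539520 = 2073851.78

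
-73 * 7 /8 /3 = -511 /24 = -21.29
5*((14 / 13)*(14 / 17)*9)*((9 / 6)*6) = 79380 / 221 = 359.19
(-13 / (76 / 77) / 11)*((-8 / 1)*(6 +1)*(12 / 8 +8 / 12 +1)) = 637 / 3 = 212.33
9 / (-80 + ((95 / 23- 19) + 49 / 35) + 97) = 1035 / 406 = 2.55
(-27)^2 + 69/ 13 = 9546/ 13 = 734.31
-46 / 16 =-23 / 8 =-2.88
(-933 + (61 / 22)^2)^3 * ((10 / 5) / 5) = -89825707146836051 / 283449760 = -316901687.08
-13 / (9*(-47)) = 13 / 423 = 0.03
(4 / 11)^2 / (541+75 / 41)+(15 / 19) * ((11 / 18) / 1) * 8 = 37030757 / 9593727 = 3.86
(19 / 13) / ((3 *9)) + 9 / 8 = 3311 / 2808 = 1.18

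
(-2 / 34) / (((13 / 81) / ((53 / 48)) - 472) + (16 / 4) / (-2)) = 1431 / 11527462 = 0.00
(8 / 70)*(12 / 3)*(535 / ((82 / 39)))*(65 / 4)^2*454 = 4002219975 / 287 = 13945017.33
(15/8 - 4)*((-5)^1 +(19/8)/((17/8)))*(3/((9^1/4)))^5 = 34.77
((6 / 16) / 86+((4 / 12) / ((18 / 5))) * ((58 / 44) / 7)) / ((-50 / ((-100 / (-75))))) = -31177 / 53638200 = -0.00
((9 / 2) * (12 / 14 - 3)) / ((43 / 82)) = -5535 / 301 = -18.39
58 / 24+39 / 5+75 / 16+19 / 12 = 16.49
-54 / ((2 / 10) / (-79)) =21330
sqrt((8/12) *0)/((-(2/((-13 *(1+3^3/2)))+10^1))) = 0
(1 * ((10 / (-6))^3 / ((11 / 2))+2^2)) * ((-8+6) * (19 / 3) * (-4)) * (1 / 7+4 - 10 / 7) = 386992 / 891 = 434.33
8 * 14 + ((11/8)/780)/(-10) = 112.00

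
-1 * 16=-16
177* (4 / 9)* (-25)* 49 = -289100 / 3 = -96366.67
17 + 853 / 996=17785 / 996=17.86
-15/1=-15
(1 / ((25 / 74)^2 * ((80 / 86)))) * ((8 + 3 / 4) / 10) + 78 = 4312069 / 50000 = 86.24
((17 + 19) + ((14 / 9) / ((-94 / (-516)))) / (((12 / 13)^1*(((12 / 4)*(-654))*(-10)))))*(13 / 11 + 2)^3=2562015115975 / 2209263012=1159.67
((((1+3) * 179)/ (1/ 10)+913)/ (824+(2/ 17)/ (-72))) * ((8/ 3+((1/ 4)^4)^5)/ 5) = 3621553807383779553/ 693086775295344640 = 5.23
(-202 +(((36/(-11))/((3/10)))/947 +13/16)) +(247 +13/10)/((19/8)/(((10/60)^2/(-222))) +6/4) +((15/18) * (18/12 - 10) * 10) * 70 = -54404847895587/10544504080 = -5159.55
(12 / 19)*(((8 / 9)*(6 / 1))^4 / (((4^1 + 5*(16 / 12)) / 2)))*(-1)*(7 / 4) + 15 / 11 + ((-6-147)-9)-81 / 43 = -26706968 / 80883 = -330.19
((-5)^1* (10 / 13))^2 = 2500 / 169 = 14.79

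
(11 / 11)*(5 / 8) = 5 / 8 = 0.62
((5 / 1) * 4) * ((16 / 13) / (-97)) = -320 / 1261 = -0.25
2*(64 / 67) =128 / 67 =1.91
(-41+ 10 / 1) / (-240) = 31 / 240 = 0.13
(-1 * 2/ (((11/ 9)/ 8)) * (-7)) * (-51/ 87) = -17136/ 319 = -53.72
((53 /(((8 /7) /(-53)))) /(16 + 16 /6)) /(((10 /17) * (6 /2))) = -74.61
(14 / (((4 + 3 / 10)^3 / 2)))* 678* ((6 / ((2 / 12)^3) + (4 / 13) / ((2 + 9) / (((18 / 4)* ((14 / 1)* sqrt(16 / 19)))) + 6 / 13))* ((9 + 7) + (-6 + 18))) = 1308059397324288000 / 150873516791 -76620031488000* sqrt(19) / 150873516791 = 8667693.62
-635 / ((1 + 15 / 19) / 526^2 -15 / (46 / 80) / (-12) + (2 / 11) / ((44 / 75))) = -2322480250255 / 9084507193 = -255.65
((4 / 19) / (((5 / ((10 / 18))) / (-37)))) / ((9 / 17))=-2516 / 1539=-1.63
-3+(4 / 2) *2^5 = 61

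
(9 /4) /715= 9 /2860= 0.00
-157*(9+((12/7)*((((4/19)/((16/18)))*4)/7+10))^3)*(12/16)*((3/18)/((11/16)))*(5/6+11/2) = -443778595840410/467184179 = -949900.74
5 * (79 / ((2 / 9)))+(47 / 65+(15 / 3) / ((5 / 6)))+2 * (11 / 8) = 464613 / 260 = 1786.97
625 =625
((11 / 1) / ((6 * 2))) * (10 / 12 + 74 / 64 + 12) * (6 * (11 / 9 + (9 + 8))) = 1402.07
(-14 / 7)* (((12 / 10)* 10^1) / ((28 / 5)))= -30 / 7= -4.29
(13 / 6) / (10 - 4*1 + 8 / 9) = 39 / 124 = 0.31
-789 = -789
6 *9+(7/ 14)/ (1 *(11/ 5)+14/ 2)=4973/ 92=54.05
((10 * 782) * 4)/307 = 31280/307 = 101.89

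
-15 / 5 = -3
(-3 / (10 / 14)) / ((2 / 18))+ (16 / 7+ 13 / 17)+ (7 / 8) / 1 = -161243 / 4760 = -33.87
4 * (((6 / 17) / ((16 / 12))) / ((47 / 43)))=774 / 799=0.97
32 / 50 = 16 / 25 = 0.64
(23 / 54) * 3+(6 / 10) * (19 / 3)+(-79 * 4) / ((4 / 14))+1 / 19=-1882487 / 1710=-1100.87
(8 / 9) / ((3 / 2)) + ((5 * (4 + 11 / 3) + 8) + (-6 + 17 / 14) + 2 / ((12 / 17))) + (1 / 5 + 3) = 45524 / 945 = 48.17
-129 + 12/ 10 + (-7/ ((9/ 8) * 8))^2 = -51514/ 405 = -127.20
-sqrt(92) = -2 * sqrt(23) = -9.59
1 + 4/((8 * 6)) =13/12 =1.08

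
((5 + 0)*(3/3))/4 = 5/4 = 1.25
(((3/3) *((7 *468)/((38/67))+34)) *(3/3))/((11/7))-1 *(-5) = 773789/209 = 3702.34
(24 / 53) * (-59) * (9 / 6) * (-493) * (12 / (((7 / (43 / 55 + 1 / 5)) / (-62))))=-42069575232 / 20405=-2061728.75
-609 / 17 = -35.82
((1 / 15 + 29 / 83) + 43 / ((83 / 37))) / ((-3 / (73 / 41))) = -1779959 / 153135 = -11.62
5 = 5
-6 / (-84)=1 / 14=0.07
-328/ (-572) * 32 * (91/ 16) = 104.36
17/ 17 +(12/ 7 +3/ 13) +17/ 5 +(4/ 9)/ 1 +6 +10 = 93323/ 4095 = 22.79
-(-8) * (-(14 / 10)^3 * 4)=-10976 / 125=-87.81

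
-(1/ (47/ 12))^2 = -144/ 2209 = -0.07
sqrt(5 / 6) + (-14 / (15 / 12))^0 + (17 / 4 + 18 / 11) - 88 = -3569 / 44 + sqrt(30) / 6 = -80.20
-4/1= -4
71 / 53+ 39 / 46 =5333 / 2438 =2.19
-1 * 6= -6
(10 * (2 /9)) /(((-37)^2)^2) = 20 /16867449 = 0.00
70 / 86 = 35 / 43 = 0.81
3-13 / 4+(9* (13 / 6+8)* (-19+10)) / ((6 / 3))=-412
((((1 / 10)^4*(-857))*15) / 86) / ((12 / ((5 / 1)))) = -857 / 137600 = -0.01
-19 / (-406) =19 / 406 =0.05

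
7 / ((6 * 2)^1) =7 / 12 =0.58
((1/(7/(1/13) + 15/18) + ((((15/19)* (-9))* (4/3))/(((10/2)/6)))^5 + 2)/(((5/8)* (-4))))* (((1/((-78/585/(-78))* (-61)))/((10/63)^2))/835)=-34623.96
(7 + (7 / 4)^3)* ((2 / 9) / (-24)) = -791 / 6912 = -0.11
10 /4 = 5 /2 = 2.50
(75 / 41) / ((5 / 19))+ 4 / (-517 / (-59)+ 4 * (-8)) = 381059 / 56211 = 6.78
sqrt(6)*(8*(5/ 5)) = 8*sqrt(6) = 19.60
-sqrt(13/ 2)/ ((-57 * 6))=sqrt(26)/ 684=0.01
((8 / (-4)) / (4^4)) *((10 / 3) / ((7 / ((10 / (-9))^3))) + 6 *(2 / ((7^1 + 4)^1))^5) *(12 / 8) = 100473167 / 13149492048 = 0.01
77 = 77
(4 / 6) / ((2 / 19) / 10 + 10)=190 / 2853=0.07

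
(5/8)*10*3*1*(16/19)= 300/19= 15.79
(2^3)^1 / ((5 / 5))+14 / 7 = 10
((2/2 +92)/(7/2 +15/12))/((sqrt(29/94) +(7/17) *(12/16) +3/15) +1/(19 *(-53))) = -54780089363280/278886075673 +1147561893600 *sqrt(2726)/278886075673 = 18.41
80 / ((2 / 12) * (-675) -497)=-160 / 1219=-0.13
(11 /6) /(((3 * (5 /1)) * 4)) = 11 /360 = 0.03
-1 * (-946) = 946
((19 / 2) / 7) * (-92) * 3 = -2622 / 7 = -374.57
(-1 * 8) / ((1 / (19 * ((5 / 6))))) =-380 / 3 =-126.67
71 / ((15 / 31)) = 2201 / 15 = 146.73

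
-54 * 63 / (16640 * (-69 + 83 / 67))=113967 / 37772800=0.00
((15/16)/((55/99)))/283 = 27/4528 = 0.01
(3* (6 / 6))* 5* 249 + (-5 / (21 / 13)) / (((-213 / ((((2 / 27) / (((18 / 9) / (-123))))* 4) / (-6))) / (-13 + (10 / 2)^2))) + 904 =186773543 / 40257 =4639.53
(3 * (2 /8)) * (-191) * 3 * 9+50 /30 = -46393 /12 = -3866.08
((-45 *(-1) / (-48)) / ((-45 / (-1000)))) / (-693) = 125 / 4158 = 0.03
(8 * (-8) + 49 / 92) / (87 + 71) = -5839 / 14536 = -0.40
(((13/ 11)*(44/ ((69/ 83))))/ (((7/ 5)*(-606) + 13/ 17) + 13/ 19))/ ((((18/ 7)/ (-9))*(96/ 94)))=0.25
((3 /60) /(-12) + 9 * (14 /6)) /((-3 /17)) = -85663 /720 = -118.98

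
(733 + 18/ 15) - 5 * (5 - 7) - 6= 3691/ 5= 738.20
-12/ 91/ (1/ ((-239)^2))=-685452/ 91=-7532.44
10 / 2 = 5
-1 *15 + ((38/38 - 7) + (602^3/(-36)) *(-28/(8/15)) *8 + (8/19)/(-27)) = 1305730729099/513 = 2545284072.32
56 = 56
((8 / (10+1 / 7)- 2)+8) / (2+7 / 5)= 2410 / 1207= 2.00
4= 4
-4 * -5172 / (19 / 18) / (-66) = -62064 / 209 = -296.96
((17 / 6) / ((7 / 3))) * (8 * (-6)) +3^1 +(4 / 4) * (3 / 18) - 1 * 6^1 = -2567 / 42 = -61.12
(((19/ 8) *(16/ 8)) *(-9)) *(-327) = 55917/ 4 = 13979.25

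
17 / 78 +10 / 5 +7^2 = 3995 / 78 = 51.22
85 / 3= 28.33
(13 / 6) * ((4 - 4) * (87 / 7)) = 0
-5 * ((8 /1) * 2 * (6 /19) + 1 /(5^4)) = -60019 /2375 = -25.27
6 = 6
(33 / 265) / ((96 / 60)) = 0.08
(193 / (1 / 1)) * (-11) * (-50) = 106150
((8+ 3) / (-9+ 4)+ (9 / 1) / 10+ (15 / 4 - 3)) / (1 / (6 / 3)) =-11 / 10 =-1.10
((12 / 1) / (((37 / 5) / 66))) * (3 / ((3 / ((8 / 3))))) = 10560 / 37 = 285.41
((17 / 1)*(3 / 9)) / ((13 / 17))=289 / 39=7.41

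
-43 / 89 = -0.48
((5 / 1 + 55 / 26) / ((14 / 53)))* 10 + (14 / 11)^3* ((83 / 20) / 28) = 163315736 / 605605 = 269.67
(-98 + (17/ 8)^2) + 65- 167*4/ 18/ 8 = -19079/ 576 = -33.12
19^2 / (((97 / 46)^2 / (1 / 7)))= 763876 / 65863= 11.60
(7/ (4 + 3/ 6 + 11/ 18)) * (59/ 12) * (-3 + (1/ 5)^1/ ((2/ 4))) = -16107/ 920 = -17.51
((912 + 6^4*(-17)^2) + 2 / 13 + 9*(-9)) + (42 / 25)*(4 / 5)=609986809 / 1625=375376.50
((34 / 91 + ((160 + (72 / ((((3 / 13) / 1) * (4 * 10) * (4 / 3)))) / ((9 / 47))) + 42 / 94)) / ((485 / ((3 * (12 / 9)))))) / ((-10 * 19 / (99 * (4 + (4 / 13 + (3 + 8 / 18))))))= -6.38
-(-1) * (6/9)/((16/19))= 19/24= 0.79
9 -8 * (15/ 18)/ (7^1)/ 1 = 169/ 21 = 8.05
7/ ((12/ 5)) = 35/ 12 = 2.92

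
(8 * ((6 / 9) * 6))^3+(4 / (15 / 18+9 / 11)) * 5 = 3573032 / 109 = 32780.11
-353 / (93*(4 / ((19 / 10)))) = -6707 / 3720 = -1.80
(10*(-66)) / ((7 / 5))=-471.43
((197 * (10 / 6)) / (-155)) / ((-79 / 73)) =14381 / 7347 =1.96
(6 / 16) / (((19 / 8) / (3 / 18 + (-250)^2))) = 375001 / 38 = 9868.45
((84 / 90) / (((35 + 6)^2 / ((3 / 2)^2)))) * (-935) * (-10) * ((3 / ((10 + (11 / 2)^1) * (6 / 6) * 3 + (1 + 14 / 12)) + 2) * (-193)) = -4647.66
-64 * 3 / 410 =-96 / 205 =-0.47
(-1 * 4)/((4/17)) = -17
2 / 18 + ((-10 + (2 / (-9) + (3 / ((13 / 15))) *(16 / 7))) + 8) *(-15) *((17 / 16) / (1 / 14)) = -297049 / 234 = -1269.44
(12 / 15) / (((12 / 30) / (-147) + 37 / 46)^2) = 914492880 / 734572609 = 1.24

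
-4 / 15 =-0.27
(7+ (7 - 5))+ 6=15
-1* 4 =-4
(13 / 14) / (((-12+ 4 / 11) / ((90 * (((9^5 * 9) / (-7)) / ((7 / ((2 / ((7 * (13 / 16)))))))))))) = 263063295 / 9604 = 27391.01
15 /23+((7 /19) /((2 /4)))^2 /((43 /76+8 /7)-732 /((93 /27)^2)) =8619590311 /13402700415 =0.64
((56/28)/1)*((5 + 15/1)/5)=8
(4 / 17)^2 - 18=-5186 / 289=-17.94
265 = 265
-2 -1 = -3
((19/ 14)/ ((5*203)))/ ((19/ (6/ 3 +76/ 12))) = 5/ 8526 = 0.00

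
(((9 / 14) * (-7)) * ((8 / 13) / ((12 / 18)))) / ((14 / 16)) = -432 / 91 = -4.75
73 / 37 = 1.97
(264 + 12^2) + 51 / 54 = 7361 / 18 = 408.94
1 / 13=0.08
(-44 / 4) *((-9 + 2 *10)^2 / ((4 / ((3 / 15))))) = -1331 / 20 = -66.55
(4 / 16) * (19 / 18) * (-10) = -95 / 36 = -2.64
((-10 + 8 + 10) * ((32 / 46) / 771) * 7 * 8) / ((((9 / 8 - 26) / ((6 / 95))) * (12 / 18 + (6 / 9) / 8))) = -458752 / 335242365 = -0.00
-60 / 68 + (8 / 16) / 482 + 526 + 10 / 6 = 25898875 / 49164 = 526.79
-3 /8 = -0.38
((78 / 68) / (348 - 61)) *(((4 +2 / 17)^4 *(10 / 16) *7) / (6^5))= 97540625 / 150891043104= 0.00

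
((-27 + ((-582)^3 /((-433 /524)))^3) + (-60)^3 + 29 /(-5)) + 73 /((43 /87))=236994999526969889720084513286301231 /17454288455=13578038436684578656465460.00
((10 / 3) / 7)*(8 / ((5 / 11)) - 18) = -4 / 21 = -0.19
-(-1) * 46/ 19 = 46/ 19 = 2.42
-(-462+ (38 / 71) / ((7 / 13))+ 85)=186875 / 497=376.01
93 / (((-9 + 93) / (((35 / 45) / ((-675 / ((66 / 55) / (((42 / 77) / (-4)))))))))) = 341 / 30375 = 0.01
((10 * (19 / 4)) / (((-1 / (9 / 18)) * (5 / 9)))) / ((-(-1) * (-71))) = 171 / 284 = 0.60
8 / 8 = 1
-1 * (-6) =6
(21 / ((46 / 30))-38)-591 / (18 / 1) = -7885 / 138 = -57.14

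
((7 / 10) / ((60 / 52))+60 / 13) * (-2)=-10183 / 975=-10.44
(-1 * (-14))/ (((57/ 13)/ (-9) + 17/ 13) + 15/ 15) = 546/ 71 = 7.69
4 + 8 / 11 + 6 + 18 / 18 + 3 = 162 / 11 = 14.73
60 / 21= 20 / 7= 2.86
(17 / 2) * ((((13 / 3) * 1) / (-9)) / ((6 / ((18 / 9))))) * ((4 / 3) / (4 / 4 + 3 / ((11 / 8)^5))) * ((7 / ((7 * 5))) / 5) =-71184542 / 1575581625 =-0.05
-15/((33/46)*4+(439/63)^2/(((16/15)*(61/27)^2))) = -335485360/263646043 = -1.27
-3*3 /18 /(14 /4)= -1 /7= -0.14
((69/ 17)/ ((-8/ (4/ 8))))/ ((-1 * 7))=69/ 1904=0.04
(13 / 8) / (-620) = -13 / 4960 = -0.00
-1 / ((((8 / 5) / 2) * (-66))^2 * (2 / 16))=-0.00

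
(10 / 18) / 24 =0.02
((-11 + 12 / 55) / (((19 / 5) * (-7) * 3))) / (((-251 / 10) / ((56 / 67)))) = -47440 / 10544259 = -0.00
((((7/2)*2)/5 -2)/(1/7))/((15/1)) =-7/25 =-0.28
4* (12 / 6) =8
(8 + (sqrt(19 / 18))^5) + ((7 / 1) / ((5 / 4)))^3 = 361 * sqrt(38) / 1944 + 22952 / 125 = 184.76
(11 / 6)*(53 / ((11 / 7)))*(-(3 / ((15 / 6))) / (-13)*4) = 1484 / 65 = 22.83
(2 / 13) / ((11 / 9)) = 18 / 143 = 0.13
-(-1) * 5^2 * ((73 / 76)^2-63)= -8963975 / 5776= -1551.93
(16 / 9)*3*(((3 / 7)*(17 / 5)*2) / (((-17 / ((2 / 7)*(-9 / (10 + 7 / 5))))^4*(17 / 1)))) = 5184000 / 182936467830487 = 0.00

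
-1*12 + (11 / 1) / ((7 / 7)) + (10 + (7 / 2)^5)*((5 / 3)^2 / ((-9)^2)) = 44983 / 2592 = 17.35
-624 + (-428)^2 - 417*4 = 180892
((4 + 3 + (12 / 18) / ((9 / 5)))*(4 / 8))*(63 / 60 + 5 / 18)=47561 / 9720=4.89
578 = 578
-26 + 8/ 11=-278/ 11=-25.27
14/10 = 7/5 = 1.40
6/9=2/3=0.67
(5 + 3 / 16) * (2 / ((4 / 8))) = 83 / 4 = 20.75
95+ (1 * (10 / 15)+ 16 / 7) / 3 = 6047 / 63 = 95.98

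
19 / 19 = 1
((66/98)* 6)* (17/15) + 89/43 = 70051/10535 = 6.65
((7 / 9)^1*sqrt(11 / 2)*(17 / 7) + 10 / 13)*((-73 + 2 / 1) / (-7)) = 710 / 91 + 1207*sqrt(22) / 126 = 52.73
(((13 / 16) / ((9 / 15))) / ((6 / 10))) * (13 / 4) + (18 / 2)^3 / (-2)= -205727 / 576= -357.16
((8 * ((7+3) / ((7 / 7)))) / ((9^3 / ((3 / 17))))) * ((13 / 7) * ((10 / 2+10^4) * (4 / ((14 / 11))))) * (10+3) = 991962400 / 67473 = 14701.62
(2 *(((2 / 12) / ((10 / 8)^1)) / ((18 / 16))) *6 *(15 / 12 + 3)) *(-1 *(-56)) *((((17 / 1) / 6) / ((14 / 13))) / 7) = 120224 / 945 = 127.22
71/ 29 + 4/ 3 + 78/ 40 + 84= 156133/ 1740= 89.73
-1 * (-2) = 2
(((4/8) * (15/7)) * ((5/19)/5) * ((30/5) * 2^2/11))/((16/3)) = 135/5852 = 0.02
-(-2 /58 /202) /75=1 /439350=0.00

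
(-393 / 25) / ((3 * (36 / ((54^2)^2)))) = -30941676 / 25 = -1237667.04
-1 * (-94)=94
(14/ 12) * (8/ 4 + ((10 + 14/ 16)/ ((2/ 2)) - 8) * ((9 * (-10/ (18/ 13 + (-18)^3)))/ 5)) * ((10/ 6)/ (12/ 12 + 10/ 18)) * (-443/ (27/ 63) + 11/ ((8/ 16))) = -1026968125/ 404256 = -2540.39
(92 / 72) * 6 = 23 / 3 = 7.67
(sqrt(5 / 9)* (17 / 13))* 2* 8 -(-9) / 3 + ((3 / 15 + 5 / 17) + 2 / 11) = 3437 / 935 + 272* sqrt(5) / 39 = 19.27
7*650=4550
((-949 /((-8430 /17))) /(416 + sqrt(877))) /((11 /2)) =0.00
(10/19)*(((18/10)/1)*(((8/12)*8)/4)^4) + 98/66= 8425/1881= 4.48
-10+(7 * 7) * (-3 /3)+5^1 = -54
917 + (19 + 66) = 1002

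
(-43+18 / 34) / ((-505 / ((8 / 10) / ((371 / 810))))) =467856 / 3185035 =0.15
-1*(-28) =28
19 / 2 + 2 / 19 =365 / 38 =9.61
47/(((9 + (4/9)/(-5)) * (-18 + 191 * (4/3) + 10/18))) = 3807/171227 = 0.02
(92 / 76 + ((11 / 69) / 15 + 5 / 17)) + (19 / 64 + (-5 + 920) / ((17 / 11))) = 593.87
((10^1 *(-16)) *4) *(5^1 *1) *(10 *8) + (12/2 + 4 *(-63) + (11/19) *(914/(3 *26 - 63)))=-73020056/285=-256210.72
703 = 703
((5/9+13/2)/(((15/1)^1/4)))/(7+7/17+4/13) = 28067/115155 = 0.24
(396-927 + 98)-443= -876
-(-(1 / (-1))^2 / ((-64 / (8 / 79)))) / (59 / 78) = -39 / 18644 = -0.00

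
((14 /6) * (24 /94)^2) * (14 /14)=336 /2209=0.15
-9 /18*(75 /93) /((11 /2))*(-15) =1.10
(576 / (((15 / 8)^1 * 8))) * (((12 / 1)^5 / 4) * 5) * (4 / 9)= 5308416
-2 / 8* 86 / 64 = -0.34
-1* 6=-6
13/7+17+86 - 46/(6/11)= 431/21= 20.52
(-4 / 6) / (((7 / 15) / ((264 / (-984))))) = 110 / 287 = 0.38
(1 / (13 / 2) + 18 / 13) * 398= 7960 / 13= 612.31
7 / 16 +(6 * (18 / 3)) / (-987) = 2111 / 5264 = 0.40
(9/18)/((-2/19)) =-19/4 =-4.75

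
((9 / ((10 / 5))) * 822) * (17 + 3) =73980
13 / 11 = 1.18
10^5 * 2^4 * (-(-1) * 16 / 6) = 12800000 / 3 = 4266666.67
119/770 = 17/110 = 0.15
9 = 9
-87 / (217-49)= -0.52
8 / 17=0.47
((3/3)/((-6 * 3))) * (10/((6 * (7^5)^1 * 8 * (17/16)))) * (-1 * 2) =10/7714413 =0.00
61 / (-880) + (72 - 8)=56259 / 880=63.93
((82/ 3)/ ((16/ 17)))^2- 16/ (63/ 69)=3330007/ 4032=825.89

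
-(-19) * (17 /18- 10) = -3097 /18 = -172.06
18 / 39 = 6 / 13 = 0.46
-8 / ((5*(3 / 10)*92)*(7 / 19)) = -76 / 483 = -0.16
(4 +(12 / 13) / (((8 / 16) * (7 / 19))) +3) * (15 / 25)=3279 / 455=7.21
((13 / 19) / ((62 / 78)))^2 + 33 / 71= 29698872 / 24631391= 1.21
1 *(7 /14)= 1 /2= 0.50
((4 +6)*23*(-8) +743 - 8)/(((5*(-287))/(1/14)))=221/4018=0.06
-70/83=-0.84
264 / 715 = 24 / 65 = 0.37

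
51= 51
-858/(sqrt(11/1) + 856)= -734448/732725 + 858*sqrt(11)/732725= -1.00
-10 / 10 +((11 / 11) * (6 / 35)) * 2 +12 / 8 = 59 / 70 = 0.84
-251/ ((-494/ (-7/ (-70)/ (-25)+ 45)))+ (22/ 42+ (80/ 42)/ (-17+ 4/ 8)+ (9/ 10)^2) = 1030479781/ 42792750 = 24.08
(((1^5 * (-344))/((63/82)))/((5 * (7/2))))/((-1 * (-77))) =-0.33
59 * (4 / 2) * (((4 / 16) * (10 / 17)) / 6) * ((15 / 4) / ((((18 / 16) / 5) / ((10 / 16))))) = 36875 / 1224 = 30.13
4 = 4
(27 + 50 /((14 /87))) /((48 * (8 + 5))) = 197 /364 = 0.54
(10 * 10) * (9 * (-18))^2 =2624400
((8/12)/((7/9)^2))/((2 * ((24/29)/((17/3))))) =1479/392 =3.77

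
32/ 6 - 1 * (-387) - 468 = -227/ 3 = -75.67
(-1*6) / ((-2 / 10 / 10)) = 300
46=46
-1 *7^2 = -49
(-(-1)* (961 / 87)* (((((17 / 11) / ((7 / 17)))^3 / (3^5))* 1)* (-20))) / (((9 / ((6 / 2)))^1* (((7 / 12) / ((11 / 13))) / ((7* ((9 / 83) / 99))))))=-1855696304720 / 10414037721087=-0.18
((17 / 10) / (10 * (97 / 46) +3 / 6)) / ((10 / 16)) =3128 / 24825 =0.13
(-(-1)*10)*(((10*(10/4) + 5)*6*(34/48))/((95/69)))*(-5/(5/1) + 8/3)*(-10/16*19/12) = -1527.34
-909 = -909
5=5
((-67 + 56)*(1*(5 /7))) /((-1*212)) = 55 /1484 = 0.04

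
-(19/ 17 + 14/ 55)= -1283/ 935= -1.37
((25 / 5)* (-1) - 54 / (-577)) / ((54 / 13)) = -36803 / 31158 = -1.18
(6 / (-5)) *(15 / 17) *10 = -180 / 17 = -10.59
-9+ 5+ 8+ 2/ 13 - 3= 15/ 13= 1.15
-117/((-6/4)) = 78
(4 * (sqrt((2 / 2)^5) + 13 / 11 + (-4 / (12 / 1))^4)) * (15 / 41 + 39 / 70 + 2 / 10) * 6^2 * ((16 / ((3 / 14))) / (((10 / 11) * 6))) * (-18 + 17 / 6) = -3669682016 / 49815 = -73666.21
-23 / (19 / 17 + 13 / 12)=-4692 / 449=-10.45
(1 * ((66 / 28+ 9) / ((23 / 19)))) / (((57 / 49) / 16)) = 2968 / 23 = 129.04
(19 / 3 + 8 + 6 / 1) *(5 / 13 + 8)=6649 / 39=170.49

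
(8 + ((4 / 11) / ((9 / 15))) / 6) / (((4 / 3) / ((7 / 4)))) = 2807 / 264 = 10.63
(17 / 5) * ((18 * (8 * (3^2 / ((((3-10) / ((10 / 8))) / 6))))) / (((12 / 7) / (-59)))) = 162486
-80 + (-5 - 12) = -97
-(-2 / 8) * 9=2.25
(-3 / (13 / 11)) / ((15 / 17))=-187 / 65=-2.88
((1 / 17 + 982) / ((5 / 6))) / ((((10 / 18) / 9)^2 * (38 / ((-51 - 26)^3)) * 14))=-4286292921603 / 16150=-265405134.46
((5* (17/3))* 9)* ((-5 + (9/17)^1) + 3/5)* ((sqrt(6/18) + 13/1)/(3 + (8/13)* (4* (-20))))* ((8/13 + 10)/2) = 22701* sqrt(3)/601 + 885339/601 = 1538.53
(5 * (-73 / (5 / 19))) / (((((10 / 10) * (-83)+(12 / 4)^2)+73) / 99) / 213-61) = 29247669 / 1286308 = 22.74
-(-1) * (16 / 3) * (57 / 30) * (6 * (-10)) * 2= -1216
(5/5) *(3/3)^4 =1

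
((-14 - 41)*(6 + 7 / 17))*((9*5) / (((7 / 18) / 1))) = -4855950 / 119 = -40806.30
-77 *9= -693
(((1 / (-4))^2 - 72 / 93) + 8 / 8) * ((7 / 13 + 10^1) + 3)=121 / 31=3.90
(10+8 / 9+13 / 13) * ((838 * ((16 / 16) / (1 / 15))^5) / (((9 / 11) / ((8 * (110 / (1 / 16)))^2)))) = 1833146050560000000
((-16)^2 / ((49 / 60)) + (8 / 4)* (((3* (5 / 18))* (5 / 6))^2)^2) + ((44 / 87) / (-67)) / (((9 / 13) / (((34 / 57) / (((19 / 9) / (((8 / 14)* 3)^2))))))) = 313.93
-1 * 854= -854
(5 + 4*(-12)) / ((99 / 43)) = -18.68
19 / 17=1.12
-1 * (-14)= 14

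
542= 542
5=5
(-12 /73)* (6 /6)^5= -12 /73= -0.16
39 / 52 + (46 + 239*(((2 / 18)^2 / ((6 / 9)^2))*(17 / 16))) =30991 / 576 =53.80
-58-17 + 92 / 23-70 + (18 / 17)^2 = -40425 / 289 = -139.88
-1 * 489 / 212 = -489 / 212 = -2.31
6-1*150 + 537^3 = 154854009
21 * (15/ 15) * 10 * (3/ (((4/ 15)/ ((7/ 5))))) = 6615/ 2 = 3307.50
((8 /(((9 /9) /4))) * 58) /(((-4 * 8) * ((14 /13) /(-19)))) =7163 /7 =1023.29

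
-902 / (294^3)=-451 / 12706092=-0.00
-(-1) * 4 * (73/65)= 292/65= 4.49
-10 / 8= -5 / 4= -1.25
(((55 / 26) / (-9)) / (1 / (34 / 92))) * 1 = -935 / 10764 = -0.09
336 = 336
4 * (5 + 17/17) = 24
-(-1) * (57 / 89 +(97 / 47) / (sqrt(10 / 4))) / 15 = 19 / 445 +97 * sqrt(10) / 3525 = 0.13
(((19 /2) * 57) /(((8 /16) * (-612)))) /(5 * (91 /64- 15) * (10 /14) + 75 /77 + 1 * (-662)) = 444752 /178322061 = 0.00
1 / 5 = 0.20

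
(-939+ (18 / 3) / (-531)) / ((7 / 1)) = -166205 / 1239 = -134.14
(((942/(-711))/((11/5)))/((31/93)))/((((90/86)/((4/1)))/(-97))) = 5238776/7821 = 669.83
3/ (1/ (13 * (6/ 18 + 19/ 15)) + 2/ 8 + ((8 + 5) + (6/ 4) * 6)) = 0.13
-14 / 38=-0.37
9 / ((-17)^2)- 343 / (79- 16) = -14080 / 2601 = -5.41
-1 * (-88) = 88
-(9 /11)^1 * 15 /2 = -135 /22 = -6.14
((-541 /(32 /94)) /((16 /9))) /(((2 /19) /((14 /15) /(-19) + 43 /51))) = -293453007 /43520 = -6742.95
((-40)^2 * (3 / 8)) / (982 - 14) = 0.62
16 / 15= 1.07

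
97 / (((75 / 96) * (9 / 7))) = 21728 / 225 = 96.57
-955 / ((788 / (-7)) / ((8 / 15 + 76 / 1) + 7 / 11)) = 17024021 / 26004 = 654.67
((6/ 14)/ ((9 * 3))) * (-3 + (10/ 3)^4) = 9757/ 5103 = 1.91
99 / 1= 99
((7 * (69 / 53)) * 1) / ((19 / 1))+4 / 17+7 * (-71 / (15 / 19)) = -161471132 / 256785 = -628.82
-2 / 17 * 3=-6 / 17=-0.35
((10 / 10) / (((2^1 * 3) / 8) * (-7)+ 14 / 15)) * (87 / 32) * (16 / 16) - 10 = -22025 / 2072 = -10.63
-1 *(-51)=51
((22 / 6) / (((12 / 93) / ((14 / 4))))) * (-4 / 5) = -2387 / 30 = -79.57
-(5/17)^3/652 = -125/3203276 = -0.00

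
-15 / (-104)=15 / 104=0.14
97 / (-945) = -97 / 945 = -0.10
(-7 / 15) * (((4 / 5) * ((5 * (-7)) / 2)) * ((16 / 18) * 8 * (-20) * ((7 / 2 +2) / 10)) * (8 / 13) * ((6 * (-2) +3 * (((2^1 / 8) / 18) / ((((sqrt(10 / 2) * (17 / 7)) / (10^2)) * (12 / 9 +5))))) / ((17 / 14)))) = 30908416 / 9945-27044864 * sqrt(5) / 1927341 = 3076.56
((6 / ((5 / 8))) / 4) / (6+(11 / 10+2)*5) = 24 / 215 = 0.11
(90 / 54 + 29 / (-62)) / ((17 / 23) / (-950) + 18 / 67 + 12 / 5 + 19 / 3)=163230425 / 1225491163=0.13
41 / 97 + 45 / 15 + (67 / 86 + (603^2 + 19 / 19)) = 363614.20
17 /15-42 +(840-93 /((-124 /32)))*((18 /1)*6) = 1399067 /15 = 93271.13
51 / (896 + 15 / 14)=714 / 12559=0.06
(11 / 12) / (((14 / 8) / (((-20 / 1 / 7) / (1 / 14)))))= -440 / 21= -20.95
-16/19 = -0.84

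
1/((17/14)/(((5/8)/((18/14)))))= 245/612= 0.40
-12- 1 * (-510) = 498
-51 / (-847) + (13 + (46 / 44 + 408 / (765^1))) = 371977 / 25410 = 14.64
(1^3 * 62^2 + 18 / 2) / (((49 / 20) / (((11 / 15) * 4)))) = 678128 / 147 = 4613.12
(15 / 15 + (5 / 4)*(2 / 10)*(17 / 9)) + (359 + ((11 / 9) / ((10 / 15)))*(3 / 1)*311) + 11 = 74951 / 36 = 2081.97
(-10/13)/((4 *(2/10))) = -25/26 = -0.96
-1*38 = -38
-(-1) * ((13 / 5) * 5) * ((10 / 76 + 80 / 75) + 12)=97799 / 570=171.58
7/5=1.40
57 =57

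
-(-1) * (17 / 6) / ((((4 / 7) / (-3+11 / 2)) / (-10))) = -2975 / 24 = -123.96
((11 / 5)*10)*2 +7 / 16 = 711 / 16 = 44.44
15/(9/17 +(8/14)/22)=27.01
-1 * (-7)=7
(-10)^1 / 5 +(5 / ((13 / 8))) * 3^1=94 / 13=7.23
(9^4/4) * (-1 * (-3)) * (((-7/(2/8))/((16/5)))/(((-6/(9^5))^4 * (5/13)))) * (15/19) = -4032636844441887998647695/4864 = -829078298610585526037.77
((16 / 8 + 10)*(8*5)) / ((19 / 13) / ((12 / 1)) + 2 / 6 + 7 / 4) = 9360 / 43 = 217.67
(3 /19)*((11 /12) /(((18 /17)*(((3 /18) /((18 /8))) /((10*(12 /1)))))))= 221.45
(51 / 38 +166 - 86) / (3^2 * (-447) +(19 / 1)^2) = -0.02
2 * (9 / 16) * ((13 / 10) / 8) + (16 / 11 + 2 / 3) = 48661 / 21120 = 2.30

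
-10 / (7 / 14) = -20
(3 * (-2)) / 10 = -3 / 5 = -0.60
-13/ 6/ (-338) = 1/ 156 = 0.01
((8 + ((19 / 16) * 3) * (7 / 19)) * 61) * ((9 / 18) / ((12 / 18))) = 27267 / 64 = 426.05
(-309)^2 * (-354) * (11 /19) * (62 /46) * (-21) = 242043762114 /437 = 553875885.84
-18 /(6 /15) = -45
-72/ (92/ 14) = -252/ 23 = -10.96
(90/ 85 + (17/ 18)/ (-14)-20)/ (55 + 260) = -81433/ 1349460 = -0.06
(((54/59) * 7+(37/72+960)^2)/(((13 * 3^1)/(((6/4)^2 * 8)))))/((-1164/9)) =-282180707843/85707648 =-3292.36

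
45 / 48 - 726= -11601 / 16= -725.06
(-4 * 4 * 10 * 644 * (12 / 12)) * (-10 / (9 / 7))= 7212800 / 9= 801422.22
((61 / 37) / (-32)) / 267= -61 / 316128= -0.00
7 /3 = 2.33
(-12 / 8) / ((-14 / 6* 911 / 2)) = 9 / 6377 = 0.00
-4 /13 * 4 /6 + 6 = 226 /39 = 5.79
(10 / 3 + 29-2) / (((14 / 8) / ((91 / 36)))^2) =15379 / 243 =63.29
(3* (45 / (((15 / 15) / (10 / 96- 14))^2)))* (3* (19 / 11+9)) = 1181180295 / 1408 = 838906.46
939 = 939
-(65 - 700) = 635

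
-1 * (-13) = 13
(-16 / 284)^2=16 / 5041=0.00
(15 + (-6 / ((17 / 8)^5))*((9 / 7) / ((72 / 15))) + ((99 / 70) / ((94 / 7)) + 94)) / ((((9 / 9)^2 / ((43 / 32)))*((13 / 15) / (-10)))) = -657246793562445 / 388654616896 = -1691.08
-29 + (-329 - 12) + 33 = -337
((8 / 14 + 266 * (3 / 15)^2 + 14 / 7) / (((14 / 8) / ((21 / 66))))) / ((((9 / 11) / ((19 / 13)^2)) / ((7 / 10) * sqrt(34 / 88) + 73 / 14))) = 417316 * sqrt(187) / 2091375 + 60928136 / 1863225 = 35.43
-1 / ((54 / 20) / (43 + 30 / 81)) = -11710 / 729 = -16.06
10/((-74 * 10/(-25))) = 25/74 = 0.34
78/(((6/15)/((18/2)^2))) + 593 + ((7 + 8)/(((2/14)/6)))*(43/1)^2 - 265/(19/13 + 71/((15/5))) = 231524501/196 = 1181247.45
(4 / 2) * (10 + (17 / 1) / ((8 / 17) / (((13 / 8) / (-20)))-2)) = 13463 / 861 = 15.64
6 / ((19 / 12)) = 72 / 19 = 3.79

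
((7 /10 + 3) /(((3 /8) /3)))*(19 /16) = 703 /20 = 35.15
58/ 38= 29/ 19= 1.53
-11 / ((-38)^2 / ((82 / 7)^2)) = -18491 / 17689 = -1.05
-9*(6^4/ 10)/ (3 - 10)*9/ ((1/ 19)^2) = 18948168/ 35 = 541376.23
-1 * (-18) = 18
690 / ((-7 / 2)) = -1380 / 7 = -197.14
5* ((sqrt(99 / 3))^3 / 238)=165* sqrt(33) / 238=3.98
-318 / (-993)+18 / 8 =3403 / 1324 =2.57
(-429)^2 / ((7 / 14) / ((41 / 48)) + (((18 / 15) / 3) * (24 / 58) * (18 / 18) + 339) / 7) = 2552955405 / 680233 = 3753.06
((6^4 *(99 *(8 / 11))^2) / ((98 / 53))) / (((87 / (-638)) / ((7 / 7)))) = -1305621504 / 49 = -26645336.82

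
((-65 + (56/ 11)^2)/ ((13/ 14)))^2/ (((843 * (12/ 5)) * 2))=5479043045/ 12515156082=0.44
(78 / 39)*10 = 20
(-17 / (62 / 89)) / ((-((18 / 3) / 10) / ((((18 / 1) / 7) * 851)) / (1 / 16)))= 19313445 / 3472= 5562.63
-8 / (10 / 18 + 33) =-36 / 151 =-0.24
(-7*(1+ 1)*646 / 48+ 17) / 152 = -2057 / 1824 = -1.13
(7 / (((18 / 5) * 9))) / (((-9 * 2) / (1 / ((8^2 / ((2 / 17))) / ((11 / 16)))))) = -385 / 25380864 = -0.00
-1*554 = -554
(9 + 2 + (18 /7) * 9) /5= 239 /35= 6.83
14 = 14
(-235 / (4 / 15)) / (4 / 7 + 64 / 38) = -6251 / 16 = -390.69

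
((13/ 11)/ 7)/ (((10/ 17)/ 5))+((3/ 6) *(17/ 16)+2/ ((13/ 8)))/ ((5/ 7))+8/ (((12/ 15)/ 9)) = 15039327/ 160160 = 93.90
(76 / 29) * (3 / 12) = 19 / 29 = 0.66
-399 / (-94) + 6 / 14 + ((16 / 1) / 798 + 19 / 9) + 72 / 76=872215 / 112518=7.75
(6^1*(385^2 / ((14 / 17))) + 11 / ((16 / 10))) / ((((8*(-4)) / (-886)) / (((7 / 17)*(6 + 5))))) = 294700449505 / 2176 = 135432191.87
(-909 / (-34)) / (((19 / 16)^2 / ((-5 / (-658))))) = 290880 / 2019073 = 0.14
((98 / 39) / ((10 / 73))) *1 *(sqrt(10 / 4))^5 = 17885 *sqrt(10) / 312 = 181.27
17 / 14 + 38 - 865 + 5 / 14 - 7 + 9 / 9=-5820 / 7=-831.43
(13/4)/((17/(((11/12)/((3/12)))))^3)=17303/530604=0.03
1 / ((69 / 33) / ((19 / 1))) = 209 / 23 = 9.09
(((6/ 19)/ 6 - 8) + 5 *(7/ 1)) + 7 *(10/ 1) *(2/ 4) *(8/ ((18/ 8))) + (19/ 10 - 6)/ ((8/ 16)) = 122519/ 855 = 143.30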